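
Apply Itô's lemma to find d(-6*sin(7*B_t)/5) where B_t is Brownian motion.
d(-6*sin(7*B_t)/5) = (147*sin(7*B_t)/5) dt + (-42*cos(7*B_t)/5) dB_t

Itô's formula for f(B_t) gives d f(B_t) = f'(B_t) dB_t + (1/2) f''(B_t) dt. Compute derivatives of f(x) = -6*sin(7*x)/5:
  f'(x)  = -42*cos(7*x)/5
  f''(x) = 294*sin(7*x)/5
Substitute x = B_t and multiply the f'' term by 1/2:
  drift     = (1/2) * (294*sin(7*x)/5) evaluated at B_t = 147*sin(7*B_t)/5
  diffusion = (-42*cos(7*x)/5) evaluated at B_t = -42*cos(7*B_t)/5
Therefore d(-6*sin(7*B_t)/5) = (147*sin(7*B_t)/5) dt + (-42*cos(7*B_t)/5) dB_t.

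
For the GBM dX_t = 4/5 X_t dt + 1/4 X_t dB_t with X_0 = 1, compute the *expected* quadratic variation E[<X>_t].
E[<X>_t] = 5*exp(133*t/80)/133 - 5/133

<X>_t = int_0^t ((1/4) * X_s)^2 ds. Taking expectation inside the integral: E[<X>_t] = (1/4)^2 * int_0^t E[X_s^2] ds. For GBM, E[X_s^2] = x_0^2 * exp((2 mu + sigma^2) s). Integrating:
  E[<X>_t] = (1/4)^2 * 1^2 * (exp((2*(4/5) + (1/4)^2) t) - 1) / (2*(4/5) + (1/4)^2)
           = (1/4)^2 * 1^2 * (exp((133/80) t) - 1) / (133/80) = 5*exp(133*t/80)/133 - 5/133.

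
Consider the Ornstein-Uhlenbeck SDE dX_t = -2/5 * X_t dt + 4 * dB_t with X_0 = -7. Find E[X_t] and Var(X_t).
E[X_t] = -7*exp(-2*t/5); Var(X_t) = 20 - 20*exp(-4*t/5)

The OU SDE dX = -theta X dt + sigma dB admits the integrating factor exp(theta t): d(exp(theta t) X_t) = sigma exp(theta t) dB_t. Integrating from 0 to t:
  X_t = x_0 * exp(-theta t) + sigma * int_0^t exp(-theta (t-s)) dB_s.
The Itô integral has mean 0 and (by the Itô isometry) variance sigma^2 * int_0^t exp(-2 theta (t - s)) ds = sigma^2 * (1 - exp(-2 theta t)) / (2 theta).
With theta = 2/5, sigma = 4, x_0 = -7:
  E[X_t] = -7 * exp(-2/5 t) = -7*exp(-2*t/5)
  Var(X_t) = (4)^2 * (1 - exp(-2*2/5 t)) / (2 * 2/5) = 20 - 20*exp(-4*t/5).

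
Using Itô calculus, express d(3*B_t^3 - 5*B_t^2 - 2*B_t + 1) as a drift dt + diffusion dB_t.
d(3*B_t^3 - 5*B_t^2 - 2*B_t + 1) = (9*B_t - 5) dt + (9*B_t^2 - 10*B_t - 2) dB_t

Itô's formula for f(B_t) gives d f(B_t) = f'(B_t) dB_t + (1/2) f''(B_t) dt. Compute derivatives of f(x) = 3*x^3 - 5*x^2 - 2*x + 1:
  f'(x)  = 9*x^2 - 10*x - 2
  f''(x) = 18*x - 10
Substitute x = B_t and multiply the f'' term by 1/2:
  drift     = (1/2) * (18*x - 10) evaluated at B_t = 9*B_t - 5
  diffusion = (9*x^2 - 10*x - 2) evaluated at B_t = 9*B_t^2 - 10*B_t - 2
Therefore d(3*B_t^3 - 5*B_t^2 - 2*B_t + 1) = (9*B_t - 5) dt + (9*B_t^2 - 10*B_t - 2) dB_t.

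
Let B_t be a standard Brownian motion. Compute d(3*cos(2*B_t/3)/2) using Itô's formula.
d(3*cos(2*B_t/3)/2) = (-cos(2*B_t/3)/3) dt + (-sin(2*B_t/3)) dB_t

Itô's formula for f(B_t) gives d f(B_t) = f'(B_t) dB_t + (1/2) f''(B_t) dt. Compute derivatives of f(x) = 3*cos(2*x/3)/2:
  f'(x)  = -sin(2*x/3)
  f''(x) = -2*cos(2*x/3)/3
Substitute x = B_t and multiply the f'' term by 1/2:
  drift     = (1/2) * (-2*cos(2*x/3)/3) evaluated at B_t = -cos(2*B_t/3)/3
  diffusion = (-sin(2*x/3)) evaluated at B_t = -sin(2*B_t/3)
Therefore d(3*cos(2*B_t/3)/2) = (-cos(2*B_t/3)/3) dt + (-sin(2*B_t/3)) dB_t.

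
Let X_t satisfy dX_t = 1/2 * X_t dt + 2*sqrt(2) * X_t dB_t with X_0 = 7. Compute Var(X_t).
Var(X_t) = 49*(exp(8*t) - 1)*exp(t)

For GBM dX = mu X dt + sigma X dB with X_0 = x_0, apply Itô to Y = log X: dY = (mu - sigma^2/2) dt + sigma dB, so Y_t = log(x_0) + (mu - sigma^2/2) t + sigma B_t and hence X_t = x_0 * exp((mu - sigma^2/2) t + sigma B_t).
With mu = 1/2, sigma = 2*sqrt(2), x_0 = 7, this gives:
  X_t = 7 * exp((-7/2) * t + (2*sqrt(2)) * B_t).
Since sigma*B_t ~ Normal(0, sigma^2 t), E[exp(sigma*B_t)] = exp(sigma^2 t / 2); so E[X_t] = x_0 * exp((mu - sigma^2/2) t) * exp(sigma^2 t / 2) = x_0 * exp(mu t) = 7*exp(t/2).
Var(X_t) = E[X_t^2] - (E[X_t])^2 = x_0^2 * exp(2 mu t) * (exp(sigma^2 t) - 1) = 49*(exp(8*t) - 1)*exp(t).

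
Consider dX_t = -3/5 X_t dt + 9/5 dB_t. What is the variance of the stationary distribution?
lim Var(X_t) = 27/10

The OU SDE dX = -theta X dt + sigma dB admits the integrating factor exp(theta t): d(exp(theta t) X_t) = sigma exp(theta t) dB_t. Integrating from 0 to t gives X_t = x_0 * exp(-theta t) + sigma * int_0^t exp(-theta (t-s)) dB_s for any initial x_0. The Itô integral has variance (by the Itô isometry) sigma^2 * int_0^t exp(-2 theta (t - s)) ds = sigma^2 * (1 - exp(-2 theta t)) / (2 theta), independent of x_0.
With theta = 3/5, sigma = 9/5:
  Var(X_t) = (9/5)^2 * (1 - exp(-2*3/5 t)) / (2 * 3/5) = 27/10 - 27*exp(-6*t/5)/10.
As t -> infinity, exp(-2*3/5 t) -> 0, so the stationary variance is sigma^2 / (2 theta) = 27/10.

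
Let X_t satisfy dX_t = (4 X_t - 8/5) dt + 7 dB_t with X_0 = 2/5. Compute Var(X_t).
Var(X_t) = 49*exp(8*t)/8 - 49/8

The variance V(t) = Var(X_t) satisfies V'(t) = 2 a V(t) + c^2 with V(0) = 0 (drift coefficient is linear in X, diffusion is constant). With a = 4, c = 7, the solution is
  V(t) = (c^2 / (2 a)) * (exp(2 a t) - 1)
       = (7^2 / (2*4)) * (exp(8 t) - 1)
       = 49*exp(8*t)/8 - 49/8.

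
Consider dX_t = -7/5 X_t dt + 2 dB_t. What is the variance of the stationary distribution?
lim Var(X_t) = 10/7

The OU SDE dX = -theta X dt + sigma dB admits the integrating factor exp(theta t): d(exp(theta t) X_t) = sigma exp(theta t) dB_t. Integrating from 0 to t gives X_t = x_0 * exp(-theta t) + sigma * int_0^t exp(-theta (t-s)) dB_s for any initial x_0. The Itô integral has variance (by the Itô isometry) sigma^2 * int_0^t exp(-2 theta (t - s)) ds = sigma^2 * (1 - exp(-2 theta t)) / (2 theta), independent of x_0.
With theta = 7/5, sigma = 2:
  Var(X_t) = (2)^2 * (1 - exp(-2*7/5 t)) / (2 * 7/5) = 10/7 - 10*exp(-14*t/5)/7.
As t -> infinity, exp(-2*7/5 t) -> 0, so the stationary variance is sigma^2 / (2 theta) = 10/7.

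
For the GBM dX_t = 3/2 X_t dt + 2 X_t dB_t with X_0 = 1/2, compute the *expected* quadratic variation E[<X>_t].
E[<X>_t] = exp(7*t)/7 - 1/7

<X>_t = int_0^t (2 * X_s)^2 ds. Taking expectation inside the integral: E[<X>_t] = 2^2 * int_0^t E[X_s^2] ds. For GBM, E[X_s^2] = x_0^2 * exp((2 mu + sigma^2) s). Integrating:
  E[<X>_t] = 2^2 * (1/2)^2 * (exp((2*(3/2) + 2^2) t) - 1) / (2*(3/2) + 2^2)
           = 2^2 * (1/2)^2 * (exp(7 t) - 1) / 7 = exp(7*t)/7 - 1/7.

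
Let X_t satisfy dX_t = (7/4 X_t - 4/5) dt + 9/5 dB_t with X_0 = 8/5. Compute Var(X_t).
Var(X_t) = 162*exp(7*t/2)/175 - 162/175

The variance V(t) = Var(X_t) satisfies V'(t) = 2 a V(t) + c^2 with V(0) = 0 (drift coefficient is linear in X, diffusion is constant). With a = 7/4, c = 9/5, the solution is
  V(t) = (c^2 / (2 a)) * (exp(2 a t) - 1)
       = ((9/5)^2 / (2*(7/4))) * (exp((7/2) t) - 1)
       = 162*exp(7*t/2)/175 - 162/175.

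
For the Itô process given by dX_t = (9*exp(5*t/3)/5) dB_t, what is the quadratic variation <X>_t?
<X>_t = 243*exp(10*t/3)/250 - 243/250

For an Itô process dX_t = a(t) dt + b(t) dB_t, the quadratic variation is <X>_t = int_0^t b(s)^2 ds (the drift term does not contribute). Here b(s) = 9*exp(5*s/3)/5, so
  b(s)^2 = 81*exp(10*s/3)/25.
Integrating from 0 to t:
  <X>_t = int_0^t (81*exp(10*s/3)/25) ds = 243*exp(10*t/3)/250 - 243/250.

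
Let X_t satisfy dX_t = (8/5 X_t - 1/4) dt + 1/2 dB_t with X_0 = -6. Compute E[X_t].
E[X_t] = 5/32 - 197*exp(8*t/5)/32

Taking expectations and using E[dB_t] = 0, the mean m(t) = E[X_t] satisfies the ODE m'(t) = a m(t) + b with m(0) = x_0. With a = 8/5, b = -1/4, x_0 = -6, the solution is
  m(t) = x_0 * exp(a t) + (b/a) * (exp(a t) - 1)
       = (-6) * exp((8/5) t) + ((-1/4)/(8/5)) * (exp((8/5) t) - 1)
       = 5/32 - 197*exp(8*t/5)/32.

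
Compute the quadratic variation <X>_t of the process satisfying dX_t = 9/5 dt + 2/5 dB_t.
<X>_t = 4*t/25

For an Itô process dX_t = a(t) dt + b(t) dB_t, the quadratic variation is <X>_t = int_0^t b(s)^2 ds (the drift term does not contribute). Here b(s) = 2/5, so
  b(s)^2 = 4/25.
Integrating from 0 to t:
  <X>_t = int_0^t (4/25) ds = 4*t/25.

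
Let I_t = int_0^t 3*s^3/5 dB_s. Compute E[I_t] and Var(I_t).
E[I_t] = 0; Var(I_t) = 9*t^7/175

The Itô integral of a deterministic integrand f(s) has mean 0 because each increment f(s) * (B_{s+ds} - B_s) has mean 0. By the Itô isometry:
  Var( int_0^t f(s) dB_s ) = E[ (int_0^t f(s) dB_s)^2 ] = int_0^t f(s)^2 ds.
Here f(s) = 3*s^3/5, so f(s)^2 = 9*s^6/25. Integrate:
  int_0^t (9*s^6/25) ds = 9*t^7/175.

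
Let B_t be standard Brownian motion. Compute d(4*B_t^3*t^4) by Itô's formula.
d(4*B_t^3*t^4) = (4*B_t*t^3*(4*B_t^2 + 3*t)) dt + (12*B_t^2*t^4) dB_t

Itô's formula for f(t, x): d f(t, B_t) = (f_t + (1/2) f_xx) dt + f_x dB_t. Compute partials of f(t, x) = 4*t^4*x^3:
  f_t(t,x)  = 16*t^3*x^3
  f_x(t,x)  = 12*t^4*x^2
  f_xx(t,x) = 24*t^4*x
Assemble drift = f_t + (1/2) f_xx = 4*t^3*x*(3*t + 4*x^2) and diffusion = f_x = 12*t^4*x^2. Substituting x = B_t:
  d(4*B_t^3*t^4) = (4*B_t*t^3*(4*B_t^2 + 3*t)) dt + (12*B_t^2*t^4) dB_t.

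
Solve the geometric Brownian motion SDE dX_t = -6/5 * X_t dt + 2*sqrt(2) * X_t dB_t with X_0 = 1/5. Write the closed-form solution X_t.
X_t = 1/5 * exp((-26/5) * t + (2*sqrt(2)) * B_t)

For GBM dX = mu X dt + sigma X dB with X_0 = x_0, apply Itô to Y = log X: dY = (mu - sigma^2/2) dt + sigma dB, so Y_t = log(x_0) + (mu - sigma^2/2) t + sigma B_t and hence X_t = x_0 * exp((mu - sigma^2/2) t + sigma B_t).
With mu = -6/5, sigma = 2*sqrt(2), x_0 = 1/5, this gives:
  X_t = 1/5 * exp((-26/5) * t + (2*sqrt(2)) * B_t).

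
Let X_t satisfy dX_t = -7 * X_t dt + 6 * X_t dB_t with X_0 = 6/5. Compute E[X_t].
E[X_t] = 6*exp(-7*t)/5

For GBM dX = mu X dt + sigma X dB with X_0 = x_0, apply Itô to Y = log X: dY = (mu - sigma^2/2) dt + sigma dB, so Y_t = log(x_0) + (mu - sigma^2/2) t + sigma B_t and hence X_t = x_0 * exp((mu - sigma^2/2) t + sigma B_t).
With mu = -7, sigma = 6, x_0 = 6/5, this gives:
  X_t = 6/5 * exp((-25) * t + (6) * B_t).
Since sigma*B_t ~ Normal(0, sigma^2 t), E[exp(sigma*B_t)] = exp(sigma^2 t / 2); so E[X_t] = x_0 * exp((mu - sigma^2/2) t) * exp(sigma^2 t / 2) = x_0 * exp(mu t) = 6*exp(-7*t)/5.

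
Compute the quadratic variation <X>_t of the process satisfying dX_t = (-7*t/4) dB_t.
<X>_t = 49*t^3/48

For an Itô process dX_t = a(t) dt + b(t) dB_t, the quadratic variation is <X>_t = int_0^t b(s)^2 ds (the drift term does not contribute). Here b(s) = -7*s/4, so
  b(s)^2 = 49*s^2/16.
Integrating from 0 to t:
  <X>_t = int_0^t (49*s^2/16) ds = 49*t^3/48.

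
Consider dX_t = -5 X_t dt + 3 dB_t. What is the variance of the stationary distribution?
lim Var(X_t) = 9/10

The OU SDE dX = -theta X dt + sigma dB admits the integrating factor exp(theta t): d(exp(theta t) X_t) = sigma exp(theta t) dB_t. Integrating from 0 to t gives X_t = x_0 * exp(-theta t) + sigma * int_0^t exp(-theta (t-s)) dB_s for any initial x_0. The Itô integral has variance (by the Itô isometry) sigma^2 * int_0^t exp(-2 theta (t - s)) ds = sigma^2 * (1 - exp(-2 theta t)) / (2 theta), independent of x_0.
With theta = 5, sigma = 3:
  Var(X_t) = (3)^2 * (1 - exp(-2*5 t)) / (2 * 5) = 9/10 - 9*exp(-10*t)/10.
As t -> infinity, exp(-2*5 t) -> 0, so the stationary variance is sigma^2 / (2 theta) = 9/10.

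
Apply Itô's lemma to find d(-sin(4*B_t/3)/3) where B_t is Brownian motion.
d(-sin(4*B_t/3)/3) = (8*sin(4*B_t/3)/27) dt + (-4*cos(4*B_t/3)/9) dB_t

Itô's formula for f(B_t) gives d f(B_t) = f'(B_t) dB_t + (1/2) f''(B_t) dt. Compute derivatives of f(x) = -sin(4*x/3)/3:
  f'(x)  = -4*cos(4*x/3)/9
  f''(x) = 16*sin(4*x/3)/27
Substitute x = B_t and multiply the f'' term by 1/2:
  drift     = (1/2) * (16*sin(4*x/3)/27) evaluated at B_t = 8*sin(4*B_t/3)/27
  diffusion = (-4*cos(4*x/3)/9) evaluated at B_t = -4*cos(4*B_t/3)/9
Therefore d(-sin(4*B_t/3)/3) = (8*sin(4*B_t/3)/27) dt + (-4*cos(4*B_t/3)/9) dB_t.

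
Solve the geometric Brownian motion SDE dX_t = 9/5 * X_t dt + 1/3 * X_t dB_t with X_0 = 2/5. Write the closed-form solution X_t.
X_t = 2/5 * exp((157/90) * t + (1/3) * B_t)

For GBM dX = mu X dt + sigma X dB with X_0 = x_0, apply Itô to Y = log X: dY = (mu - sigma^2/2) dt + sigma dB, so Y_t = log(x_0) + (mu - sigma^2/2) t + sigma B_t and hence X_t = x_0 * exp((mu - sigma^2/2) t + sigma B_t).
With mu = 9/5, sigma = 1/3, x_0 = 2/5, this gives:
  X_t = 2/5 * exp((157/90) * t + (1/3) * B_t).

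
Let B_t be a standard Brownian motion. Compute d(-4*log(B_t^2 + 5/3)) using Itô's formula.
d(-4*log(B_t^2 + 5/3)) = (12*(3*B_t^2 - 5)/(3*B_t^2 + 5)^2) dt + (-24*B_t/(3*B_t^2 + 5)) dB_t

Itô's formula for f(B_t) gives d f(B_t) = f'(B_t) dB_t + (1/2) f''(B_t) dt. Compute derivatives of f(x) = -4*log(x^2 + 5/3):
  f'(x)  = -24*x/(3*x^2 + 5)
  f''(x) = 24*(3*x^2 - 5)/(3*x^2 + 5)^2
Substitute x = B_t and multiply the f'' term by 1/2:
  drift     = (1/2) * (24*(3*x^2 - 5)/(3*x^2 + 5)^2) evaluated at B_t = 12*(3*B_t^2 - 5)/(3*B_t^2 + 5)^2
  diffusion = (-24*x/(3*x^2 + 5)) evaluated at B_t = -24*B_t/(3*B_t^2 + 5)
Therefore d(-4*log(B_t^2 + 5/3)) = (12*(3*B_t^2 - 5)/(3*B_t^2 + 5)^2) dt + (-24*B_t/(3*B_t^2 + 5)) dB_t.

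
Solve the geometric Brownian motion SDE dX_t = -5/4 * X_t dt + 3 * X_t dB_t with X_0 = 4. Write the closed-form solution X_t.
X_t = 4 * exp((-23/4) * t + (3) * B_t)

For GBM dX = mu X dt + sigma X dB with X_0 = x_0, apply Itô to Y = log X: dY = (mu - sigma^2/2) dt + sigma dB, so Y_t = log(x_0) + (mu - sigma^2/2) t + sigma B_t and hence X_t = x_0 * exp((mu - sigma^2/2) t + sigma B_t).
With mu = -5/4, sigma = 3, x_0 = 4, this gives:
  X_t = 4 * exp((-23/4) * t + (3) * B_t).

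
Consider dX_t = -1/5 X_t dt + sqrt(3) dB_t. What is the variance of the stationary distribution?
lim Var(X_t) = 15/2

The OU SDE dX = -theta X dt + sigma dB admits the integrating factor exp(theta t): d(exp(theta t) X_t) = sigma exp(theta t) dB_t. Integrating from 0 to t gives X_t = x_0 * exp(-theta t) + sigma * int_0^t exp(-theta (t-s)) dB_s for any initial x_0. The Itô integral has variance (by the Itô isometry) sigma^2 * int_0^t exp(-2 theta (t - s)) ds = sigma^2 * (1 - exp(-2 theta t)) / (2 theta), independent of x_0.
With theta = 1/5, sigma = sqrt(3):
  Var(X_t) = (sqrt(3))^2 * (1 - exp(-2*1/5 t)) / (2 * 1/5) = 15/2 - 15*exp(-2*t/5)/2.
As t -> infinity, exp(-2*1/5 t) -> 0, so the stationary variance is sigma^2 / (2 theta) = 15/2.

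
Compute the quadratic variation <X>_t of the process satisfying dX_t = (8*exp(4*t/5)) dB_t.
<X>_t = 40*exp(8*t/5) - 40

For an Itô process dX_t = a(t) dt + b(t) dB_t, the quadratic variation is <X>_t = int_0^t b(s)^2 ds (the drift term does not contribute). Here b(s) = 8*exp(4*s/5), so
  b(s)^2 = 64*exp(8*s/5).
Integrating from 0 to t:
  <X>_t = int_0^t (64*exp(8*s/5)) ds = 40*exp(8*t/5) - 40.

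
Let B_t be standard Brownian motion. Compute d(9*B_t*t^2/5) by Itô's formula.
d(9*B_t*t^2/5) = (18*B_t*t/5) dt + (9*t^2/5) dB_t

Itô's formula for f(t, x): d f(t, B_t) = (f_t + (1/2) f_xx) dt + f_x dB_t. Compute partials of f(t, x) = 9*t^2*x/5:
  f_t(t,x)  = 18*t*x/5
  f_x(t,x)  = 9*t^2/5
  f_xx(t,x) = 0
Assemble drift = f_t + (1/2) f_xx = 18*t*x/5 and diffusion = f_x = 9*t^2/5. Substituting x = B_t:
  d(9*B_t*t^2/5) = (18*B_t*t/5) dt + (9*t^2/5) dB_t.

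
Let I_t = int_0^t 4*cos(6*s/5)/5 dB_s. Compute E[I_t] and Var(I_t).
E[I_t] = 0; Var(I_t) = 8*t/25 + 2*sin(12*t/5)/15

The Itô integral of a deterministic integrand f(s) has mean 0 because each increment f(s) * (B_{s+ds} - B_s) has mean 0. By the Itô isometry:
  Var( int_0^t f(s) dB_s ) = E[ (int_0^t f(s) dB_s)^2 ] = int_0^t f(s)^2 ds.
Here f(s) = 4*cos(6*s/5)/5, so f(s)^2 = 16*cos(6*s/5)^2/25. Integrate:
  int_0^t (16*cos(6*s/5)^2/25) ds = 8*t/25 + 2*sin(12*t/5)/15.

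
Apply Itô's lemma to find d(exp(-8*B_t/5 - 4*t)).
d(exp(-8*B_t/5 - 4*t)) = (-68*exp(-8*B_t/5 - 4*t)/25) dt + (-8*exp(-8*B_t/5 - 4*t)/5) dB_t

Itô's formula for f(t, x): d f(t, B_t) = (f_t + (1/2) f_xx) dt + f_x dB_t. Compute partials of f(t, x) = exp(-4*t - 8*x/5):
  f_t(t,x)  = -4*exp(-4*t - 8*x/5)
  f_x(t,x)  = -8*exp(-4*t - 8*x/5)/5
  f_xx(t,x) = 64*exp(-4*t - 8*x/5)/25
Assemble drift = f_t + (1/2) f_xx = -68*exp(-4*t - 8*x/5)/25 and diffusion = f_x = -8*exp(-4*t - 8*x/5)/5. Substituting x = B_t:
  d(exp(-8*B_t/5 - 4*t)) = (-68*exp(-8*B_t/5 - 4*t)/25) dt + (-8*exp(-8*B_t/5 - 4*t)/5) dB_t.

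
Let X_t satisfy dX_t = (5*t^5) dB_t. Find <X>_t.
<X>_t = 25*t^11/11

For an Itô process dX_t = a(t) dt + b(t) dB_t, the quadratic variation is <X>_t = int_0^t b(s)^2 ds (the drift term does not contribute). Here b(s) = 5*s^5, so
  b(s)^2 = 25*s^10.
Integrating from 0 to t:
  <X>_t = int_0^t (25*s^10) ds = 25*t^11/11.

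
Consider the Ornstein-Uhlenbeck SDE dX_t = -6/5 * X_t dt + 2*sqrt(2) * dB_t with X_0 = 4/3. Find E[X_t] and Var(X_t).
E[X_t] = 4*exp(-6*t/5)/3; Var(X_t) = 10/3 - 10*exp(-12*t/5)/3

The OU SDE dX = -theta X dt + sigma dB admits the integrating factor exp(theta t): d(exp(theta t) X_t) = sigma exp(theta t) dB_t. Integrating from 0 to t:
  X_t = x_0 * exp(-theta t) + sigma * int_0^t exp(-theta (t-s)) dB_s.
The Itô integral has mean 0 and (by the Itô isometry) variance sigma^2 * int_0^t exp(-2 theta (t - s)) ds = sigma^2 * (1 - exp(-2 theta t)) / (2 theta).
With theta = 6/5, sigma = 2*sqrt(2), x_0 = 4/3:
  E[X_t] = 4/3 * exp(-6/5 t) = 4*exp(-6*t/5)/3
  Var(X_t) = (2*sqrt(2))^2 * (1 - exp(-2*6/5 t)) / (2 * 6/5) = 10/3 - 10*exp(-12*t/5)/3.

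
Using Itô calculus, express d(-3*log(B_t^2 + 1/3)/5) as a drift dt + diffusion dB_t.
d(-3*log(B_t^2 + 1/3)/5) = (9*(3*B_t^2 - 1)/(5*(3*B_t^2 + 1)^2)) dt + (-18*B_t/(15*B_t^2 + 5)) dB_t

Itô's formula for f(B_t) gives d f(B_t) = f'(B_t) dB_t + (1/2) f''(B_t) dt. Compute derivatives of f(x) = -3*log(x^2 + 1/3)/5:
  f'(x)  = -18*x/(15*x^2 + 5)
  f''(x) = 18*(3*x^2 - 1)/(5*(3*x^2 + 1)^2)
Substitute x = B_t and multiply the f'' term by 1/2:
  drift     = (1/2) * (18*(3*x^2 - 1)/(5*(3*x^2 + 1)^2)) evaluated at B_t = 9*(3*B_t^2 - 1)/(5*(3*B_t^2 + 1)^2)
  diffusion = (-18*x/(15*x^2 + 5)) evaluated at B_t = -18*B_t/(15*B_t^2 + 5)
Therefore d(-3*log(B_t^2 + 1/3)/5) = (9*(3*B_t^2 - 1)/(5*(3*B_t^2 + 1)^2)) dt + (-18*B_t/(15*B_t^2 + 5)) dB_t.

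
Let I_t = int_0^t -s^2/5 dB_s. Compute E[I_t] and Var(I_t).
E[I_t] = 0; Var(I_t) = t^5/125

The Itô integral of a deterministic integrand f(s) has mean 0 because each increment f(s) * (B_{s+ds} - B_s) has mean 0. By the Itô isometry:
  Var( int_0^t f(s) dB_s ) = E[ (int_0^t f(s) dB_s)^2 ] = int_0^t f(s)^2 ds.
Here f(s) = -s^2/5, so f(s)^2 = s^4/25. Integrate:
  int_0^t (s^4/25) ds = t^5/125.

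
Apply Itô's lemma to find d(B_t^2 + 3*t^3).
d(B_t^2 + 3*t^3) = (9*t^2 + 1) dt + (2*B_t) dB_t

Itô's formula for f(t, x): d f(t, B_t) = (f_t + (1/2) f_xx) dt + f_x dB_t. Compute partials of f(t, x) = 3*t^3 + x^2:
  f_t(t,x)  = 9*t^2
  f_x(t,x)  = 2*x
  f_xx(t,x) = 2
Assemble drift = f_t + (1/2) f_xx = 9*t^2 + 1 and diffusion = f_x = 2*x. Substituting x = B_t:
  d(B_t^2 + 3*t^3) = (9*t^2 + 1) dt + (2*B_t) dB_t.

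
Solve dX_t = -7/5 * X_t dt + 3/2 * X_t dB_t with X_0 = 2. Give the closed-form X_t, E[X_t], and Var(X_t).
X_t = 2 * exp((-101/40) t + (3/2) B_t); E[X_t] = 2*exp(-7*t/5); Var(X_t) = (4*exp(9*t/4) - 4)*exp(-14*t/5)

For GBM dX = mu X dt + sigma X dB with X_0 = x_0, apply Itô to Y = log X: dY = (mu - sigma^2/2) dt + sigma dB, so Y_t = log(x_0) + (mu - sigma^2/2) t + sigma B_t and hence X_t = x_0 * exp((mu - sigma^2/2) t + sigma B_t).
With mu = -7/5, sigma = 3/2, x_0 = 2, this gives:
  X_t = 2 * exp((-101/40) * t + (3/2) * B_t).
Since sigma*B_t ~ Normal(0, sigma^2 t), E[exp(sigma*B_t)] = exp(sigma^2 t / 2); so E[X_t] = x_0 * exp((mu - sigma^2/2) t) * exp(sigma^2 t / 2) = x_0 * exp(mu t) = 2*exp(-7*t/5).
Var(X_t) = E[X_t^2] - (E[X_t])^2 = x_0^2 * exp(2 mu t) * (exp(sigma^2 t) - 1) = (4*exp(9*t/4) - 4)*exp(-14*t/5).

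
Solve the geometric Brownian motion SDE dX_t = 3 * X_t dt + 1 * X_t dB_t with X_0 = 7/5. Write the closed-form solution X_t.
X_t = 7/5 * exp((5/2) * t + (1) * B_t)

For GBM dX = mu X dt + sigma X dB with X_0 = x_0, apply Itô to Y = log X: dY = (mu - sigma^2/2) dt + sigma dB, so Y_t = log(x_0) + (mu - sigma^2/2) t + sigma B_t and hence X_t = x_0 * exp((mu - sigma^2/2) t + sigma B_t).
With mu = 3, sigma = 1, x_0 = 7/5, this gives:
  X_t = 7/5 * exp((5/2) * t + (1) * B_t).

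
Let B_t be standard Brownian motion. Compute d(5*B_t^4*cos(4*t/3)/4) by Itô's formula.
d(5*B_t^4*cos(4*t/3)/4) = (5*B_t^2*(-2*B_t^2*sin(4*t/3) + 9*cos(4*t/3))/6) dt + (5*B_t^3*cos(4*t/3)) dB_t

Itô's formula for f(t, x): d f(t, B_t) = (f_t + (1/2) f_xx) dt + f_x dB_t. Compute partials of f(t, x) = 5*x^4*cos(4*t/3)/4:
  f_t(t,x)  = -5*x^4*sin(4*t/3)/3
  f_x(t,x)  = 5*x^3*cos(4*t/3)
  f_xx(t,x) = 15*x^2*cos(4*t/3)
Assemble drift = f_t + (1/2) f_xx = 5*x^2*(-2*x^2*sin(4*t/3) + 9*cos(4*t/3))/6 and diffusion = f_x = 5*x^3*cos(4*t/3). Substituting x = B_t:
  d(5*B_t^4*cos(4*t/3)/4) = (5*B_t^2*(-2*B_t^2*sin(4*t/3) + 9*cos(4*t/3))/6) dt + (5*B_t^3*cos(4*t/3)) dB_t.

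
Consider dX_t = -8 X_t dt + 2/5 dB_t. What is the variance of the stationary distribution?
lim Var(X_t) = 1/100

The OU SDE dX = -theta X dt + sigma dB admits the integrating factor exp(theta t): d(exp(theta t) X_t) = sigma exp(theta t) dB_t. Integrating from 0 to t gives X_t = x_0 * exp(-theta t) + sigma * int_0^t exp(-theta (t-s)) dB_s for any initial x_0. The Itô integral has variance (by the Itô isometry) sigma^2 * int_0^t exp(-2 theta (t - s)) ds = sigma^2 * (1 - exp(-2 theta t)) / (2 theta), independent of x_0.
With theta = 8, sigma = 2/5:
  Var(X_t) = (2/5)^2 * (1 - exp(-2*8 t)) / (2 * 8) = 1/100 - exp(-16*t)/100.
As t -> infinity, exp(-2*8 t) -> 0, so the stationary variance is sigma^2 / (2 theta) = 1/100.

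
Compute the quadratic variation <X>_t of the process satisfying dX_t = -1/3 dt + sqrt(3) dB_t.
<X>_t = 3*t

For an Itô process dX_t = a(t) dt + b(t) dB_t, the quadratic variation is <X>_t = int_0^t b(s)^2 ds (the drift term does not contribute). Here b(s) = sqrt(3), so
  b(s)^2 = 3.
Integrating from 0 to t:
  <X>_t = int_0^t (3) ds = 3*t.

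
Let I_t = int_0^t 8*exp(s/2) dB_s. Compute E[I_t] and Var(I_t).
E[I_t] = 0; Var(I_t) = 64*exp(t) - 64

The Itô integral of a deterministic integrand f(s) has mean 0 because each increment f(s) * (B_{s+ds} - B_s) has mean 0. By the Itô isometry:
  Var( int_0^t f(s) dB_s ) = E[ (int_0^t f(s) dB_s)^2 ] = int_0^t f(s)^2 ds.
Here f(s) = 8*exp(s/2), so f(s)^2 = 64*exp(s). Integrate:
  int_0^t (64*exp(s)) ds = 64*exp(t) - 64.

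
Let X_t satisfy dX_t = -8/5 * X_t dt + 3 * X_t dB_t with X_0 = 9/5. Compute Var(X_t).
Var(X_t) = (81*exp(9*t) - 81)*exp(-16*t/5)/25

For GBM dX = mu X dt + sigma X dB with X_0 = x_0, apply Itô to Y = log X: dY = (mu - sigma^2/2) dt + sigma dB, so Y_t = log(x_0) + (mu - sigma^2/2) t + sigma B_t and hence X_t = x_0 * exp((mu - sigma^2/2) t + sigma B_t).
With mu = -8/5, sigma = 3, x_0 = 9/5, this gives:
  X_t = 9/5 * exp((-61/10) * t + (3) * B_t).
Since sigma*B_t ~ Normal(0, sigma^2 t), E[exp(sigma*B_t)] = exp(sigma^2 t / 2); so E[X_t] = x_0 * exp((mu - sigma^2/2) t) * exp(sigma^2 t / 2) = x_0 * exp(mu t) = 9*exp(-8*t/5)/5.
Var(X_t) = E[X_t^2] - (E[X_t])^2 = x_0^2 * exp(2 mu t) * (exp(sigma^2 t) - 1) = (81*exp(9*t) - 81)*exp(-16*t/5)/25.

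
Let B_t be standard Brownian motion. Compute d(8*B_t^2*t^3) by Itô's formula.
d(8*B_t^2*t^3) = (8*t^2*(3*B_t^2 + t)) dt + (16*B_t*t^3) dB_t

Itô's formula for f(t, x): d f(t, B_t) = (f_t + (1/2) f_xx) dt + f_x dB_t. Compute partials of f(t, x) = 8*t^3*x^2:
  f_t(t,x)  = 24*t^2*x^2
  f_x(t,x)  = 16*t^3*x
  f_xx(t,x) = 16*t^3
Assemble drift = f_t + (1/2) f_xx = 8*t^2*(t + 3*x^2) and diffusion = f_x = 16*t^3*x. Substituting x = B_t:
  d(8*B_t^2*t^3) = (8*t^2*(3*B_t^2 + t)) dt + (16*B_t*t^3) dB_t.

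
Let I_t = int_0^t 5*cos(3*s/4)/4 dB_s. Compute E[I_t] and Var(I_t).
E[I_t] = 0; Var(I_t) = 25*t/32 + 25*sin(3*t/2)/48

The Itô integral of a deterministic integrand f(s) has mean 0 because each increment f(s) * (B_{s+ds} - B_s) has mean 0. By the Itô isometry:
  Var( int_0^t f(s) dB_s ) = E[ (int_0^t f(s) dB_s)^2 ] = int_0^t f(s)^2 ds.
Here f(s) = 5*cos(3*s/4)/4, so f(s)^2 = 25*cos(3*s/4)^2/16. Integrate:
  int_0^t (25*cos(3*s/4)^2/16) ds = 25*t/32 + 25*sin(3*t/2)/48.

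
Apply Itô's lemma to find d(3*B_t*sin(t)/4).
d(3*B_t*sin(t)/4) = (3*B_t*cos(t)/4) dt + (3*sin(t)/4) dB_t

Itô's formula for f(t, x): d f(t, B_t) = (f_t + (1/2) f_xx) dt + f_x dB_t. Compute partials of f(t, x) = 3*x*sin(t)/4:
  f_t(t,x)  = 3*x*cos(t)/4
  f_x(t,x)  = 3*sin(t)/4
  f_xx(t,x) = 0
Assemble drift = f_t + (1/2) f_xx = 3*x*cos(t)/4 and diffusion = f_x = 3*sin(t)/4. Substituting x = B_t:
  d(3*B_t*sin(t)/4) = (3*B_t*cos(t)/4) dt + (3*sin(t)/4) dB_t.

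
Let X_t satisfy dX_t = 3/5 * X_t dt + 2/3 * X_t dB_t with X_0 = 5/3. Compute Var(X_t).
Var(X_t) = 25*(exp(4*t/9) - 1)*exp(6*t/5)/9

For GBM dX = mu X dt + sigma X dB with X_0 = x_0, apply Itô to Y = log X: dY = (mu - sigma^2/2) dt + sigma dB, so Y_t = log(x_0) + (mu - sigma^2/2) t + sigma B_t and hence X_t = x_0 * exp((mu - sigma^2/2) t + sigma B_t).
With mu = 3/5, sigma = 2/3, x_0 = 5/3, this gives:
  X_t = 5/3 * exp((17/45) * t + (2/3) * B_t).
Since sigma*B_t ~ Normal(0, sigma^2 t), E[exp(sigma*B_t)] = exp(sigma^2 t / 2); so E[X_t] = x_0 * exp((mu - sigma^2/2) t) * exp(sigma^2 t / 2) = x_0 * exp(mu t) = 5*exp(3*t/5)/3.
Var(X_t) = E[X_t^2] - (E[X_t])^2 = x_0^2 * exp(2 mu t) * (exp(sigma^2 t) - 1) = 25*(exp(4*t/9) - 1)*exp(6*t/5)/9.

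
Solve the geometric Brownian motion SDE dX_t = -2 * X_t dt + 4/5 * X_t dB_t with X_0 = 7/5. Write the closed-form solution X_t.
X_t = 7/5 * exp((-58/25) * t + (4/5) * B_t)

For GBM dX = mu X dt + sigma X dB with X_0 = x_0, apply Itô to Y = log X: dY = (mu - sigma^2/2) dt + sigma dB, so Y_t = log(x_0) + (mu - sigma^2/2) t + sigma B_t and hence X_t = x_0 * exp((mu - sigma^2/2) t + sigma B_t).
With mu = -2, sigma = 4/5, x_0 = 7/5, this gives:
  X_t = 7/5 * exp((-58/25) * t + (4/5) * B_t).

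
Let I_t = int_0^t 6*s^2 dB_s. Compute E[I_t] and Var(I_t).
E[I_t] = 0; Var(I_t) = 36*t^5/5

The Itô integral of a deterministic integrand f(s) has mean 0 because each increment f(s) * (B_{s+ds} - B_s) has mean 0. By the Itô isometry:
  Var( int_0^t f(s) dB_s ) = E[ (int_0^t f(s) dB_s)^2 ] = int_0^t f(s)^2 ds.
Here f(s) = 6*s^2, so f(s)^2 = 36*s^4. Integrate:
  int_0^t (36*s^4) ds = 36*t^5/5.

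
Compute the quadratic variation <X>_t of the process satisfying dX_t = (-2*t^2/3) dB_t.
<X>_t = 4*t^5/45

For an Itô process dX_t = a(t) dt + b(t) dB_t, the quadratic variation is <X>_t = int_0^t b(s)^2 ds (the drift term does not contribute). Here b(s) = -2*s^2/3, so
  b(s)^2 = 4*s^4/9.
Integrating from 0 to t:
  <X>_t = int_0^t (4*s^4/9) ds = 4*t^5/45.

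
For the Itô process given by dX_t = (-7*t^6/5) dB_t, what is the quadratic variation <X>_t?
<X>_t = 49*t^13/325

For an Itô process dX_t = a(t) dt + b(t) dB_t, the quadratic variation is <X>_t = int_0^t b(s)^2 ds (the drift term does not contribute). Here b(s) = -7*s^6/5, so
  b(s)^2 = 49*s^12/25.
Integrating from 0 to t:
  <X>_t = int_0^t (49*s^12/25) ds = 49*t^13/325.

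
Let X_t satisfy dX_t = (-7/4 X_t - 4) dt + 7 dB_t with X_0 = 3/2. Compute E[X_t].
E[X_t] = -16/7 + 53*exp(-7*t/4)/14

Taking expectations and using E[dB_t] = 0, the mean m(t) = E[X_t] satisfies the ODE m'(t) = a m(t) + b with m(0) = x_0. With a = -7/4, b = -4, x_0 = 3/2, the solution is
  m(t) = x_0 * exp(a t) + (b/a) * (exp(a t) - 1)
       = (3/2) * exp((-7/4) t) + ((-4)/(-7/4)) * (exp((-7/4) t) - 1)
       = -16/7 + 53*exp(-7*t/4)/14.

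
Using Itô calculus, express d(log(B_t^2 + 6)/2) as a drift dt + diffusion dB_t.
d(log(B_t^2 + 6)/2) = ((6 - B_t^2)/(2*(B_t^2 + 6)^2)) dt + (B_t/(B_t^2 + 6)) dB_t

Itô's formula for f(B_t) gives d f(B_t) = f'(B_t) dB_t + (1/2) f''(B_t) dt. Compute derivatives of f(x) = log(x^2 + 6)/2:
  f'(x)  = x/(x^2 + 6)
  f''(x) = (6 - x^2)/(x^2 + 6)^2
Substitute x = B_t and multiply the f'' term by 1/2:
  drift     = (1/2) * ((6 - x^2)/(x^2 + 6)^2) evaluated at B_t = (6 - B_t^2)/(2*(B_t^2 + 6)^2)
  diffusion = (x/(x^2 + 6)) evaluated at B_t = B_t/(B_t^2 + 6)
Therefore d(log(B_t^2 + 6)/2) = ((6 - B_t^2)/(2*(B_t^2 + 6)^2)) dt + (B_t/(B_t^2 + 6)) dB_t.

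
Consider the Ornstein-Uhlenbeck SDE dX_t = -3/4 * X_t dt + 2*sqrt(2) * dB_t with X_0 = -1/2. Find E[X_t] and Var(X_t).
E[X_t] = -exp(-3*t/4)/2; Var(X_t) = 16/3 - 16*exp(-3*t/2)/3

The OU SDE dX = -theta X dt + sigma dB admits the integrating factor exp(theta t): d(exp(theta t) X_t) = sigma exp(theta t) dB_t. Integrating from 0 to t:
  X_t = x_0 * exp(-theta t) + sigma * int_0^t exp(-theta (t-s)) dB_s.
The Itô integral has mean 0 and (by the Itô isometry) variance sigma^2 * int_0^t exp(-2 theta (t - s)) ds = sigma^2 * (1 - exp(-2 theta t)) / (2 theta).
With theta = 3/4, sigma = 2*sqrt(2), x_0 = -1/2:
  E[X_t] = -1/2 * exp(-3/4 t) = -exp(-3*t/4)/2
  Var(X_t) = (2*sqrt(2))^2 * (1 - exp(-2*3/4 t)) / (2 * 3/4) = 16/3 - 16*exp(-3*t/2)/3.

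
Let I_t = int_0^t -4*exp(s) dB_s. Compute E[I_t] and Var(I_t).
E[I_t] = 0; Var(I_t) = 8*exp(2*t) - 8

The Itô integral of a deterministic integrand f(s) has mean 0 because each increment f(s) * (B_{s+ds} - B_s) has mean 0. By the Itô isometry:
  Var( int_0^t f(s) dB_s ) = E[ (int_0^t f(s) dB_s)^2 ] = int_0^t f(s)^2 ds.
Here f(s) = -4*exp(s), so f(s)^2 = 16*exp(2*s). Integrate:
  int_0^t (16*exp(2*s)) ds = 8*exp(2*t) - 8.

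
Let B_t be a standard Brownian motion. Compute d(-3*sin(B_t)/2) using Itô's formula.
d(-3*sin(B_t)/2) = (3*sin(B_t)/4) dt + (-3*cos(B_t)/2) dB_t

Itô's formula for f(B_t) gives d f(B_t) = f'(B_t) dB_t + (1/2) f''(B_t) dt. Compute derivatives of f(x) = -3*sin(x)/2:
  f'(x)  = -3*cos(x)/2
  f''(x) = 3*sin(x)/2
Substitute x = B_t and multiply the f'' term by 1/2:
  drift     = (1/2) * (3*sin(x)/2) evaluated at B_t = 3*sin(B_t)/4
  diffusion = (-3*cos(x)/2) evaluated at B_t = -3*cos(B_t)/2
Therefore d(-3*sin(B_t)/2) = (3*sin(B_t)/4) dt + (-3*cos(B_t)/2) dB_t.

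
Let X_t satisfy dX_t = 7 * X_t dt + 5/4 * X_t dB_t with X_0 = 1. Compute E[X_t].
E[X_t] = exp(7*t)

For GBM dX = mu X dt + sigma X dB with X_0 = x_0, apply Itô to Y = log X: dY = (mu - sigma^2/2) dt + sigma dB, so Y_t = log(x_0) + (mu - sigma^2/2) t + sigma B_t and hence X_t = x_0 * exp((mu - sigma^2/2) t + sigma B_t).
With mu = 7, sigma = 5/4, x_0 = 1, this gives:
  X_t = 1 * exp((199/32) * t + (5/4) * B_t).
Since sigma*B_t ~ Normal(0, sigma^2 t), E[exp(sigma*B_t)] = exp(sigma^2 t / 2); so E[X_t] = x_0 * exp((mu - sigma^2/2) t) * exp(sigma^2 t / 2) = x_0 * exp(mu t) = exp(7*t).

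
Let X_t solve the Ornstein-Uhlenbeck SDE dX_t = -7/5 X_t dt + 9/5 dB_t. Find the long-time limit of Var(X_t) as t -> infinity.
lim Var(X_t) = 81/70

The OU SDE dX = -theta X dt + sigma dB admits the integrating factor exp(theta t): d(exp(theta t) X_t) = sigma exp(theta t) dB_t. Integrating from 0 to t gives X_t = x_0 * exp(-theta t) + sigma * int_0^t exp(-theta (t-s)) dB_s for any initial x_0. The Itô integral has variance (by the Itô isometry) sigma^2 * int_0^t exp(-2 theta (t - s)) ds = sigma^2 * (1 - exp(-2 theta t)) / (2 theta), independent of x_0.
With theta = 7/5, sigma = 9/5:
  Var(X_t) = (9/5)^2 * (1 - exp(-2*7/5 t)) / (2 * 7/5) = 81/70 - 81*exp(-14*t/5)/70.
As t -> infinity, exp(-2*7/5 t) -> 0, so the stationary variance is sigma^2 / (2 theta) = 81/70.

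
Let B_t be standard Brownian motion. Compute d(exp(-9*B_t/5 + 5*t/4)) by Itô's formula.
d(exp(-9*B_t/5 + 5*t/4)) = (287*exp(-9*B_t/5 + 5*t/4)/100) dt + (-9*exp(-9*B_t/5 + 5*t/4)/5) dB_t

Itô's formula for f(t, x): d f(t, B_t) = (f_t + (1/2) f_xx) dt + f_x dB_t. Compute partials of f(t, x) = exp(5*t/4 - 9*x/5):
  f_t(t,x)  = 5*exp(5*t/4 - 9*x/5)/4
  f_x(t,x)  = -9*exp(5*t/4 - 9*x/5)/5
  f_xx(t,x) = 81*exp(5*t/4 - 9*x/5)/25
Assemble drift = f_t + (1/2) f_xx = 287*exp(5*t/4 - 9*x/5)/100 and diffusion = f_x = -9*exp(5*t/4 - 9*x/5)/5. Substituting x = B_t:
  d(exp(-9*B_t/5 + 5*t/4)) = (287*exp(-9*B_t/5 + 5*t/4)/100) dt + (-9*exp(-9*B_t/5 + 5*t/4)/5) dB_t.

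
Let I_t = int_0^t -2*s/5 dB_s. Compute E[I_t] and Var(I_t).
E[I_t] = 0; Var(I_t) = 4*t^3/75

The Itô integral of a deterministic integrand f(s) has mean 0 because each increment f(s) * (B_{s+ds} - B_s) has mean 0. By the Itô isometry:
  Var( int_0^t f(s) dB_s ) = E[ (int_0^t f(s) dB_s)^2 ] = int_0^t f(s)^2 ds.
Here f(s) = -2*s/5, so f(s)^2 = 4*s^2/25. Integrate:
  int_0^t (4*s^2/25) ds = 4*t^3/75.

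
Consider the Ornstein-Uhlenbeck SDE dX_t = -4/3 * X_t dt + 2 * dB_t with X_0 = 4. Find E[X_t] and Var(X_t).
E[X_t] = 4*exp(-4*t/3); Var(X_t) = 3/2 - 3*exp(-8*t/3)/2

The OU SDE dX = -theta X dt + sigma dB admits the integrating factor exp(theta t): d(exp(theta t) X_t) = sigma exp(theta t) dB_t. Integrating from 0 to t:
  X_t = x_0 * exp(-theta t) + sigma * int_0^t exp(-theta (t-s)) dB_s.
The Itô integral has mean 0 and (by the Itô isometry) variance sigma^2 * int_0^t exp(-2 theta (t - s)) ds = sigma^2 * (1 - exp(-2 theta t)) / (2 theta).
With theta = 4/3, sigma = 2, x_0 = 4:
  E[X_t] = 4 * exp(-4/3 t) = 4*exp(-4*t/3)
  Var(X_t) = (2)^2 * (1 - exp(-2*4/3 t)) / (2 * 4/3) = 3/2 - 3*exp(-8*t/3)/2.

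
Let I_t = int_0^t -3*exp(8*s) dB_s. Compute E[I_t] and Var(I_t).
E[I_t] = 0; Var(I_t) = 9*exp(16*t)/16 - 9/16

The Itô integral of a deterministic integrand f(s) has mean 0 because each increment f(s) * (B_{s+ds} - B_s) has mean 0. By the Itô isometry:
  Var( int_0^t f(s) dB_s ) = E[ (int_0^t f(s) dB_s)^2 ] = int_0^t f(s)^2 ds.
Here f(s) = -3*exp(8*s), so f(s)^2 = 9*exp(16*s). Integrate:
  int_0^t (9*exp(16*s)) ds = 9*exp(16*t)/16 - 9/16.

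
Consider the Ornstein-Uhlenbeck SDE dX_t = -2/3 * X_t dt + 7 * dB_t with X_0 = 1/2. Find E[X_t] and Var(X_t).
E[X_t] = exp(-2*t/3)/2; Var(X_t) = 147/4 - 147*exp(-4*t/3)/4

The OU SDE dX = -theta X dt + sigma dB admits the integrating factor exp(theta t): d(exp(theta t) X_t) = sigma exp(theta t) dB_t. Integrating from 0 to t:
  X_t = x_0 * exp(-theta t) + sigma * int_0^t exp(-theta (t-s)) dB_s.
The Itô integral has mean 0 and (by the Itô isometry) variance sigma^2 * int_0^t exp(-2 theta (t - s)) ds = sigma^2 * (1 - exp(-2 theta t)) / (2 theta).
With theta = 2/3, sigma = 7, x_0 = 1/2:
  E[X_t] = 1/2 * exp(-2/3 t) = exp(-2*t/3)/2
  Var(X_t) = (7)^2 * (1 - exp(-2*2/3 t)) / (2 * 2/3) = 147/4 - 147*exp(-4*t/3)/4.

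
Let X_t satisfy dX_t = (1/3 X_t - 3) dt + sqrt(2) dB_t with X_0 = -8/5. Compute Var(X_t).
Var(X_t) = 3*exp(2*t/3) - 3

The variance V(t) = Var(X_t) satisfies V'(t) = 2 a V(t) + c^2 with V(0) = 0 (drift coefficient is linear in X, diffusion is constant). With a = 1/3, c = sqrt(2), the solution is
  V(t) = (c^2 / (2 a)) * (exp(2 a t) - 1)
       = (sqrt(2)^2 / (2*(1/3))) * (exp((2/3) t) - 1)
       = 3*exp(2*t/3) - 3.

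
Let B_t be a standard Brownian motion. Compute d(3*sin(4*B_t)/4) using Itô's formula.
d(3*sin(4*B_t)/4) = (-6*sin(4*B_t)) dt + (3*cos(4*B_t)) dB_t

Itô's formula for f(B_t) gives d f(B_t) = f'(B_t) dB_t + (1/2) f''(B_t) dt. Compute derivatives of f(x) = 3*sin(4*x)/4:
  f'(x)  = 3*cos(4*x)
  f''(x) = -12*sin(4*x)
Substitute x = B_t and multiply the f'' term by 1/2:
  drift     = (1/2) * (-12*sin(4*x)) evaluated at B_t = -6*sin(4*B_t)
  diffusion = (3*cos(4*x)) evaluated at B_t = 3*cos(4*B_t)
Therefore d(3*sin(4*B_t)/4) = (-6*sin(4*B_t)) dt + (3*cos(4*B_t)) dB_t.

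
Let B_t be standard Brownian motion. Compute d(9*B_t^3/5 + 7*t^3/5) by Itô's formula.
d(9*B_t^3/5 + 7*t^3/5) = (27*B_t/5 + 21*t^2/5) dt + (27*B_t^2/5) dB_t

Itô's formula for f(t, x): d f(t, B_t) = (f_t + (1/2) f_xx) dt + f_x dB_t. Compute partials of f(t, x) = 7*t^3/5 + 9*x^3/5:
  f_t(t,x)  = 21*t^2/5
  f_x(t,x)  = 27*x^2/5
  f_xx(t,x) = 54*x/5
Assemble drift = f_t + (1/2) f_xx = 21*t^2/5 + 27*x/5 and diffusion = f_x = 27*x^2/5. Substituting x = B_t:
  d(9*B_t^3/5 + 7*t^3/5) = (27*B_t/5 + 21*t^2/5) dt + (27*B_t^2/5) dB_t.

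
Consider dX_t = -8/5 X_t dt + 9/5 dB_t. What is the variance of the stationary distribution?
lim Var(X_t) = 81/80

The OU SDE dX = -theta X dt + sigma dB admits the integrating factor exp(theta t): d(exp(theta t) X_t) = sigma exp(theta t) dB_t. Integrating from 0 to t gives X_t = x_0 * exp(-theta t) + sigma * int_0^t exp(-theta (t-s)) dB_s for any initial x_0. The Itô integral has variance (by the Itô isometry) sigma^2 * int_0^t exp(-2 theta (t - s)) ds = sigma^2 * (1 - exp(-2 theta t)) / (2 theta), independent of x_0.
With theta = 8/5, sigma = 9/5:
  Var(X_t) = (9/5)^2 * (1 - exp(-2*8/5 t)) / (2 * 8/5) = 81/80 - 81*exp(-16*t/5)/80.
As t -> infinity, exp(-2*8/5 t) -> 0, so the stationary variance is sigma^2 / (2 theta) = 81/80.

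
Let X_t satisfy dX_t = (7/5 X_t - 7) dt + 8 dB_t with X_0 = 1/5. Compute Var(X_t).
Var(X_t) = 160*exp(14*t/5)/7 - 160/7

The variance V(t) = Var(X_t) satisfies V'(t) = 2 a V(t) + c^2 with V(0) = 0 (drift coefficient is linear in X, diffusion is constant). With a = 7/5, c = 8, the solution is
  V(t) = (c^2 / (2 a)) * (exp(2 a t) - 1)
       = (8^2 / (2*(7/5))) * (exp((14/5) t) - 1)
       = 160*exp(14*t/5)/7 - 160/7.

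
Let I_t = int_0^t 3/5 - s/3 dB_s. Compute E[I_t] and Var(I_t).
E[I_t] = 0; Var(I_t) = t*(25*t^2 - 135*t + 243)/675

The Itô integral of a deterministic integrand f(s) has mean 0 because each increment f(s) * (B_{s+ds} - B_s) has mean 0. By the Itô isometry:
  Var( int_0^t f(s) dB_s ) = E[ (int_0^t f(s) dB_s)^2 ] = int_0^t f(s)^2 ds.
Here f(s) = 3/5 - s/3, so f(s)^2 = (5*s - 9)^2/225. Integrate:
  int_0^t ((5*s - 9)^2/225) ds = t*(25*t^2 - 135*t + 243)/675.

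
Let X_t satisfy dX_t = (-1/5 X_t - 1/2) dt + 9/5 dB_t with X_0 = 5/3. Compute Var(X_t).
Var(X_t) = 81/10 - 81*exp(-2*t/5)/10

The variance V(t) = Var(X_t) satisfies V'(t) = 2 a V(t) + c^2 with V(0) = 0 (drift coefficient is linear in X, diffusion is constant). With a = -1/5, c = 9/5, the solution is
  V(t) = (c^2 / (2 a)) * (exp(2 a t) - 1)
       = ((9/5)^2 / (2*(-1/5))) * (exp((-2/5) t) - 1)
       = 81/10 - 81*exp(-2*t/5)/10.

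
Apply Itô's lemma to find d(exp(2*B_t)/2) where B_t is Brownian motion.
d(exp(2*B_t)/2) = (exp(2*B_t)) dt + (exp(2*B_t)) dB_t

Itô's formula for f(B_t) gives d f(B_t) = f'(B_t) dB_t + (1/2) f''(B_t) dt. Compute derivatives of f(x) = exp(2*x)/2:
  f'(x)  = exp(2*x)
  f''(x) = 2*exp(2*x)
Substitute x = B_t and multiply the f'' term by 1/2:
  drift     = (1/2) * (2*exp(2*x)) evaluated at B_t = exp(2*B_t)
  diffusion = (exp(2*x)) evaluated at B_t = exp(2*B_t)
Therefore d(exp(2*B_t)/2) = (exp(2*B_t)) dt + (exp(2*B_t)) dB_t.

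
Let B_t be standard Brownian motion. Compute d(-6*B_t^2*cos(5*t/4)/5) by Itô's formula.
d(-6*B_t^2*cos(5*t/4)/5) = (3*B_t^2*sin(5*t/4)/2 - 6*cos(5*t/4)/5) dt + (-12*B_t*cos(5*t/4)/5) dB_t

Itô's formula for f(t, x): d f(t, B_t) = (f_t + (1/2) f_xx) dt + f_x dB_t. Compute partials of f(t, x) = -6*x^2*cos(5*t/4)/5:
  f_t(t,x)  = 3*x^2*sin(5*t/4)/2
  f_x(t,x)  = -12*x*cos(5*t/4)/5
  f_xx(t,x) = -12*cos(5*t/4)/5
Assemble drift = f_t + (1/2) f_xx = 3*x^2*sin(5*t/4)/2 - 6*cos(5*t/4)/5 and diffusion = f_x = -12*x*cos(5*t/4)/5. Substituting x = B_t:
  d(-6*B_t^2*cos(5*t/4)/5) = (3*B_t^2*sin(5*t/4)/2 - 6*cos(5*t/4)/5) dt + (-12*B_t*cos(5*t/4)/5) dB_t.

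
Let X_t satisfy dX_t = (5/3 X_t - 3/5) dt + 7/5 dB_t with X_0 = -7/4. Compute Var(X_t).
Var(X_t) = 147*exp(10*t/3)/250 - 147/250

The variance V(t) = Var(X_t) satisfies V'(t) = 2 a V(t) + c^2 with V(0) = 0 (drift coefficient is linear in X, diffusion is constant). With a = 5/3, c = 7/5, the solution is
  V(t) = (c^2 / (2 a)) * (exp(2 a t) - 1)
       = ((7/5)^2 / (2*(5/3))) * (exp((10/3) t) - 1)
       = 147*exp(10*t/3)/250 - 147/250.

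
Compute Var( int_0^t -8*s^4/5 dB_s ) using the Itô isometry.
Var = 64*t^9/225

The Itô integral of a deterministic integrand f(s) has mean 0 because each increment f(s) * (B_{s+ds} - B_s) has mean 0. By the Itô isometry:
  Var( int_0^t f(s) dB_s ) = E[ (int_0^t f(s) dB_s)^2 ] = int_0^t f(s)^2 ds.
Here f(s) = -8*s^4/5, so f(s)^2 = 64*s^8/25. Integrate:
  int_0^t (64*s^8/25) ds = 64*t^9/225.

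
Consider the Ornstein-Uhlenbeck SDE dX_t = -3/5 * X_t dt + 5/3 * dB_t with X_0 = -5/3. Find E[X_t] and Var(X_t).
E[X_t] = -5*exp(-3*t/5)/3; Var(X_t) = 125/54 - 125*exp(-6*t/5)/54

The OU SDE dX = -theta X dt + sigma dB admits the integrating factor exp(theta t): d(exp(theta t) X_t) = sigma exp(theta t) dB_t. Integrating from 0 to t:
  X_t = x_0 * exp(-theta t) + sigma * int_0^t exp(-theta (t-s)) dB_s.
The Itô integral has mean 0 and (by the Itô isometry) variance sigma^2 * int_0^t exp(-2 theta (t - s)) ds = sigma^2 * (1 - exp(-2 theta t)) / (2 theta).
With theta = 3/5, sigma = 5/3, x_0 = -5/3:
  E[X_t] = -5/3 * exp(-3/5 t) = -5*exp(-3*t/5)/3
  Var(X_t) = (5/3)^2 * (1 - exp(-2*3/5 t)) / (2 * 3/5) = 125/54 - 125*exp(-6*t/5)/54.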